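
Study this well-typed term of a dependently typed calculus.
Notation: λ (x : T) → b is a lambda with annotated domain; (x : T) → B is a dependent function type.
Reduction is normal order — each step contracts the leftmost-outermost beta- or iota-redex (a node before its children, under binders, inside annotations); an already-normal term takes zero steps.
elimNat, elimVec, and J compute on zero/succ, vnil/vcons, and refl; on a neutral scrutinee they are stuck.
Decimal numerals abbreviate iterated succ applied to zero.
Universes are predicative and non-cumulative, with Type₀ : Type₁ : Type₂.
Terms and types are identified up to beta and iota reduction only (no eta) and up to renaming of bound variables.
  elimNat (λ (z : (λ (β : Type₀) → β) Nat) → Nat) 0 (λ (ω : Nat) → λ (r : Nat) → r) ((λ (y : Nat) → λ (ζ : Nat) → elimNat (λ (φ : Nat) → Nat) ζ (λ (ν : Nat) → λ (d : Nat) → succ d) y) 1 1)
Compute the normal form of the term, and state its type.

normal form:
  0
type:
  Nat


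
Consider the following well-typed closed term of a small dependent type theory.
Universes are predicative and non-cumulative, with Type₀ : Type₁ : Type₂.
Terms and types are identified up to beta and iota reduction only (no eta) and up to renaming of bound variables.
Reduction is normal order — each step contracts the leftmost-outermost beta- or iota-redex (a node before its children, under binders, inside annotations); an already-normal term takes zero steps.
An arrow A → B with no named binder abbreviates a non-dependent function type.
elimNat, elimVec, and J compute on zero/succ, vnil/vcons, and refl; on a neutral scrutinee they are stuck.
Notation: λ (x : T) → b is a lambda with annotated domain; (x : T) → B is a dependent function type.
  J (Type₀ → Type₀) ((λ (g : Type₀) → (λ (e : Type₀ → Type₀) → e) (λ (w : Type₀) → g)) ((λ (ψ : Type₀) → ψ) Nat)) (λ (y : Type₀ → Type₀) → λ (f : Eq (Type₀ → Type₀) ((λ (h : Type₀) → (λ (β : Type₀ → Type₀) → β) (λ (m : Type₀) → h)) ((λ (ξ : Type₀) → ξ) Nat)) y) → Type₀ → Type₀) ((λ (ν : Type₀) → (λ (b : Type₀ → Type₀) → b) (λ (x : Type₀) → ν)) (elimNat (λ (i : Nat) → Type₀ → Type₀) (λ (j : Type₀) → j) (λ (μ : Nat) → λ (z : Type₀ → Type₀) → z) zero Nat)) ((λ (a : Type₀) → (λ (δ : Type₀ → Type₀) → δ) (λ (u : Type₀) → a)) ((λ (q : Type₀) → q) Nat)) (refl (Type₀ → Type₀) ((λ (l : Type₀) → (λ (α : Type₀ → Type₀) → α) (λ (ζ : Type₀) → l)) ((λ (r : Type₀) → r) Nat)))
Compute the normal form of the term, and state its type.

normal form:
  λ (g : Type₀) → Nat
the term's type:
  Type₀ → Type₀
observation: the first redex contracted is a J iota-redex; the normal form is reached in 5 normal-order steps.


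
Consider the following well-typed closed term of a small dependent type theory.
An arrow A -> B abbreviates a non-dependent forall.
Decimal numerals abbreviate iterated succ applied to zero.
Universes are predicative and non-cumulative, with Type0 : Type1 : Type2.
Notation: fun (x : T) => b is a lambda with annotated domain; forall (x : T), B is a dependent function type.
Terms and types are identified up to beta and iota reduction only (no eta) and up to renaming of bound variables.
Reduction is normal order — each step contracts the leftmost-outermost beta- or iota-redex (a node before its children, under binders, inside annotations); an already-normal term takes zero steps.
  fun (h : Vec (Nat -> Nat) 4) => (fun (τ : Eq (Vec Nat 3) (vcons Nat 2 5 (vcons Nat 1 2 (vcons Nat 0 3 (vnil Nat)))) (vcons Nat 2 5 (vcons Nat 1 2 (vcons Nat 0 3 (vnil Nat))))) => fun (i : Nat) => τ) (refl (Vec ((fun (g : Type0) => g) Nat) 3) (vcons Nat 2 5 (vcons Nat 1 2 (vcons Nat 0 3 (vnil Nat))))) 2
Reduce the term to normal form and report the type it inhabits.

reduced normal form:
  fun (h : Vec (Nat -> Nat) 4) => refl (Vec Nat 3) (vcons Nat 2 5 (vcons Nat 1 2 (vcons Nat 0 3 (vnil Nat))))
inferred type:
  Vec (Nat -> Nat) 4 -> Eq (Vec Nat 3) (vcons Nat 2 5 (vcons Nat 1 2 (vcons Nat 0 3 (vnil Nat)))) (vcons Nat 2 5 (vcons Nat 1 2 (vcons Nat 0 3 (vnil Nat))))
observation: the term reaches its normal form after 3 normal-order steps.


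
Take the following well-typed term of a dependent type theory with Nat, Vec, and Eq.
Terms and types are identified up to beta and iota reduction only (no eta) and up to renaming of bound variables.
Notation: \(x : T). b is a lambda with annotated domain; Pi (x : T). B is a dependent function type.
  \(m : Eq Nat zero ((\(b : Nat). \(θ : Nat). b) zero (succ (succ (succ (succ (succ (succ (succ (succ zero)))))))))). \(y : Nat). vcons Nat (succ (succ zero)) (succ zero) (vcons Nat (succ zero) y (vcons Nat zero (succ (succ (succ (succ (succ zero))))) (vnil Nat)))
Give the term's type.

inferred type:
  Pi (m : Eq Nat zero zero). Pi (b : Nat). Vec Nat (succ (succ (succ zero)))


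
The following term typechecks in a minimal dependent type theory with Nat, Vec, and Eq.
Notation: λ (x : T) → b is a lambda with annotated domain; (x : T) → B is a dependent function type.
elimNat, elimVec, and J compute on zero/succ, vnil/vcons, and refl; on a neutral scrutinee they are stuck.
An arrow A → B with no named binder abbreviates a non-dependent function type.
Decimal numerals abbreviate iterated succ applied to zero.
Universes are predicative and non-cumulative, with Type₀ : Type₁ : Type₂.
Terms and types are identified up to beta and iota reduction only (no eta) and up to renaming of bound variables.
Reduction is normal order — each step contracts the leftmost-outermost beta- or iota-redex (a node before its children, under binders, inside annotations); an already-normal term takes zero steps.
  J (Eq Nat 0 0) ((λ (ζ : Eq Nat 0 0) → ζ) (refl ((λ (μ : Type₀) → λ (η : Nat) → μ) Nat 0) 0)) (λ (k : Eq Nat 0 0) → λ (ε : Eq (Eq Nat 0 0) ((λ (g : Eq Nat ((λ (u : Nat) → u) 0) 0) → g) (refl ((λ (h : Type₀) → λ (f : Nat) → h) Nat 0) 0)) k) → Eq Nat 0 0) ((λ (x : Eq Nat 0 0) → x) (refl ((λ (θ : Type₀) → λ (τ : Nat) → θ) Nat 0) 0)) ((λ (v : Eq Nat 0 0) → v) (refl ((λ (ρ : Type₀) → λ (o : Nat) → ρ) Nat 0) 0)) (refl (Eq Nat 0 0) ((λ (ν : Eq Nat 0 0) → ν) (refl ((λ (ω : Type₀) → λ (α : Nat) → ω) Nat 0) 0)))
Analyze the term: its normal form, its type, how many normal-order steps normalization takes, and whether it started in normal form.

reduced normal form:
  refl Nat 0
the term's type:
  Eq Nat 0 0
normal-order step count: 4
term was already normal: no
first contracted redex: a J iota-redex


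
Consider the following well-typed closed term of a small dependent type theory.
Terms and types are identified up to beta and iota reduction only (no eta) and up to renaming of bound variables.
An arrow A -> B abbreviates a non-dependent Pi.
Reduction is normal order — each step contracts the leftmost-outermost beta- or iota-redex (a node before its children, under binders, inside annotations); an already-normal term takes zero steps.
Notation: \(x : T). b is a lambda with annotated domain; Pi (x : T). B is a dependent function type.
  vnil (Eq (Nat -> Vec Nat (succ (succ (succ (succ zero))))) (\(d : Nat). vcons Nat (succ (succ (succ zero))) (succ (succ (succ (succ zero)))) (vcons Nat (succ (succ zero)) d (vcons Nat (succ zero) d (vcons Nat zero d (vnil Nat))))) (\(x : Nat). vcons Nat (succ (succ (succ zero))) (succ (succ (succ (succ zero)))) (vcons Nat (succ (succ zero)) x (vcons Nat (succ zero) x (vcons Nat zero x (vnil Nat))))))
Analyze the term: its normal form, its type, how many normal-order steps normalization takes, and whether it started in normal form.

resulting normal form:
  vnil (Eq (Nat -> Vec Nat (succ (succ (succ (succ zero))))) (\(d : Nat). vcons Nat (succ (succ (succ zero))) (succ (succ (succ (succ zero)))) (vcons Nat (succ (succ zero)) d (vcons Nat (succ zero) d (vcons Nat zero d (vnil Nat))))) (\(x : Nat). vcons Nat (succ (succ (succ zero))) (succ (succ (succ (succ zero)))) (vcons Nat (succ (succ zero)) x (vcons Nat (succ zero) x (vcons Nat zero x (vnil Nat))))))
type:
  Vec (Eq (Nat -> Vec Nat (succ (succ (succ (succ zero))))) (\(d : Nat). vcons Nat (succ (succ (succ zero))) (succ (succ (succ (succ zero)))) (vcons Nat (succ (succ zero)) d (vcons Nat (succ zero) d (vcons Nat zero d (vnil Nat))))) (\(x : Nat). vcons Nat (succ (succ (succ zero))) (succ (succ (succ (succ zero)))) (vcons Nat (succ (succ zero)) x (vcons Nat (succ zero) x (vcons Nat zero x (vnil Nat)))))) zero
reduction steps (normal order): 0
term was already normal: yes


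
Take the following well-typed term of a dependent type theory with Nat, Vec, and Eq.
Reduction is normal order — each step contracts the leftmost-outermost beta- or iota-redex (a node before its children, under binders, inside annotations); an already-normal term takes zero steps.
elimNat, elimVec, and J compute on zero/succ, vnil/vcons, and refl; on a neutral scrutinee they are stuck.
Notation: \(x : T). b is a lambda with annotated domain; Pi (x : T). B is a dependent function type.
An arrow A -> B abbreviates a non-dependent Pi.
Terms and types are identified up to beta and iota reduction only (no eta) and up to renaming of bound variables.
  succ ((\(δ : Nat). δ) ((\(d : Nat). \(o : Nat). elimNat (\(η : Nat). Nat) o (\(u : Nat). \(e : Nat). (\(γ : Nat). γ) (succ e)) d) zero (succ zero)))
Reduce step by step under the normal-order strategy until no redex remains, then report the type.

normal-order reduction:
  succ ((\(δ : Nat). δ) ((\(d : Nat). \(o : Nat). elimNat (\(η : Nat). Nat) o (\(u : Nat). \(e : Nat). (\(γ : Nat). γ) (succ e)) d) zero (succ zero)))
  ~> succ ((\(δ : Nat). \(d : Nat). elimNat (\(o : Nat). Nat) d (\(η : Nat). \(u : Nat). (\(e : Nat). e) (succ u)) δ) zero (succ zero))
  ~> succ ((\(δ : Nat). elimNat (\(d : Nat). Nat) δ (\(o : Nat). \(η : Nat). (\(u : Nat). u) (succ η)) zero) (succ zero))
  ~> succ (elimNat (\(δ : Nat). Nat) (succ zero) (\(d : Nat). \(o : Nat). (\(η : Nat). η) (succ o)) zero)
  ~> succ (succ zero)
the term's type:
  Nat


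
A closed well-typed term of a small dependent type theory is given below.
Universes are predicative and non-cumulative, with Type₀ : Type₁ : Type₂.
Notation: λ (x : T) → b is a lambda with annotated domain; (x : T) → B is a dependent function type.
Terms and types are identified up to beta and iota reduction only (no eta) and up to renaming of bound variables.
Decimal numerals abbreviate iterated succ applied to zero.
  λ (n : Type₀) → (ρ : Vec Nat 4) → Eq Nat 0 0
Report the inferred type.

the term's type:
  (n : Type₀) → Type₀


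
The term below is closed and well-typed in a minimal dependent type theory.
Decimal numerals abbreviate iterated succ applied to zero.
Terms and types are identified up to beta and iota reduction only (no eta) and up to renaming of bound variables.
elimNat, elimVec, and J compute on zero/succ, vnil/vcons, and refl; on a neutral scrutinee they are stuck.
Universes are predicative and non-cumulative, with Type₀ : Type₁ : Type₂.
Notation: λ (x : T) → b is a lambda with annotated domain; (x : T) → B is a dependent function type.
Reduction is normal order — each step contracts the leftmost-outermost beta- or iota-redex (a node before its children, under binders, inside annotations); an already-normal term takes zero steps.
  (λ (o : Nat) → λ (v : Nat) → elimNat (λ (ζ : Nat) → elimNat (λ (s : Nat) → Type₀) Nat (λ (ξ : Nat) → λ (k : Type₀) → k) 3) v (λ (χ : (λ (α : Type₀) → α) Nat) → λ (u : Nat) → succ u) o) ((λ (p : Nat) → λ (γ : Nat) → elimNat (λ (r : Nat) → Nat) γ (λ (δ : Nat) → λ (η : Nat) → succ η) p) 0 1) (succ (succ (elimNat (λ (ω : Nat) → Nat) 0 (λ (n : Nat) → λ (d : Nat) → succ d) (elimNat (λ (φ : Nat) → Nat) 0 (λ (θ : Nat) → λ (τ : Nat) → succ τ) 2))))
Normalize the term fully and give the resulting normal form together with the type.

reduced normal form:
  5
inferred type:
  Nat


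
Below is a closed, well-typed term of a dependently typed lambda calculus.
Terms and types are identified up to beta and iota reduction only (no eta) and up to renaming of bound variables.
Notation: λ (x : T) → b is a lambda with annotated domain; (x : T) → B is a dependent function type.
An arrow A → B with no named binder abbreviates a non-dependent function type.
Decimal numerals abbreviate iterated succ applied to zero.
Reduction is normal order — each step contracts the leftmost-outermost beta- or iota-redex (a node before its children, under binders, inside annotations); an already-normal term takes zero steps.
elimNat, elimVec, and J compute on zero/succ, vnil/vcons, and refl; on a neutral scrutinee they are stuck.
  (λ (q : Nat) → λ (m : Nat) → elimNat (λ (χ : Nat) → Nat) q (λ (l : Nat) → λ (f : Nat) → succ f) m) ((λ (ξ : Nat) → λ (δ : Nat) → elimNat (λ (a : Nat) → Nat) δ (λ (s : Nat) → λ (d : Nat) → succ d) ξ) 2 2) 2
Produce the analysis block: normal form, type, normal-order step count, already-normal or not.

normal form:
  6
the term's type:
  Nat
normal-order step count: 18
term was already normal: no
first redex: a beta-redex


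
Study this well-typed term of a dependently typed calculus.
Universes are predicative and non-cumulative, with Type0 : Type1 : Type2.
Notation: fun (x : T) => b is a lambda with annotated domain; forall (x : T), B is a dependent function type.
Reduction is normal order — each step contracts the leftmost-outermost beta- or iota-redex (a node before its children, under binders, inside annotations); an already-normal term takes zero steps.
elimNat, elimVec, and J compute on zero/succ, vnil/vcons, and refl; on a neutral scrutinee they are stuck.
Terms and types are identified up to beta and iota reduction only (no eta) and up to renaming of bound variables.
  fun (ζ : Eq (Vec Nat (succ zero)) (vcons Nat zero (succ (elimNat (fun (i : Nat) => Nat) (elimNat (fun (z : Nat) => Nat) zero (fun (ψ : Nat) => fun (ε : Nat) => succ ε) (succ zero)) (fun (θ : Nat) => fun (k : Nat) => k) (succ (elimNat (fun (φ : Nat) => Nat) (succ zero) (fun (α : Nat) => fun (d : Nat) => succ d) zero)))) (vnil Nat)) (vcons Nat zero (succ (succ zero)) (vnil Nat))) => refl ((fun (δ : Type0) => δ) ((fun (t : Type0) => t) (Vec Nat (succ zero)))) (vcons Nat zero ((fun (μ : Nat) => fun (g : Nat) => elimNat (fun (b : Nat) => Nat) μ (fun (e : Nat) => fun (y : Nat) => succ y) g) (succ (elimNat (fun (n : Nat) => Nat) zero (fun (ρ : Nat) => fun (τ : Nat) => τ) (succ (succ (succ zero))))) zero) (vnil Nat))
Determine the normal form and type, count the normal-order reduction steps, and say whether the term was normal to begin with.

normal form:
  fun (ζ : Eq (Vec Nat (succ zero)) (vcons Nat zero (succ (succ zero)) (vnil Nat)) (vcons Nat zero (succ (succ zero)) (vnil Nat))) => refl (Vec Nat (succ zero)) (vcons Nat zero (succ zero) (vnil Nat))
the term's type:
  forall (ζ : Eq (Vec Nat (succ zero)) (vcons Nat zero (succ (succ zero)) (vnil Nat)) (vcons Nat zero (succ (succ zero)) (vnil Nat))), Eq (Vec Nat (succ zero)) (vcons Nat zero (succ zero) (vnil Nat)) (vcons Nat zero (succ zero) (vnil Nat))
steps to reach normal form (normal order): 27
term was already normal: no
first redex: an elimNat iota-redex


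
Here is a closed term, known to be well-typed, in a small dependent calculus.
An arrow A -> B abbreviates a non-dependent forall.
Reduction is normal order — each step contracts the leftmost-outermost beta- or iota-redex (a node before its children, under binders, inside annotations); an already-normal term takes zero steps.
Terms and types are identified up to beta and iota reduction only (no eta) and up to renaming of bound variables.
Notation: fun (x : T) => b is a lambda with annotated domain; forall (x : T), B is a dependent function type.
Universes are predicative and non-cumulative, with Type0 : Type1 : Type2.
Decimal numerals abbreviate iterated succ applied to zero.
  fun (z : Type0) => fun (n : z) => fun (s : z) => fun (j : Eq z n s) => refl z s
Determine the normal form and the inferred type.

reduced normal form:
  fun (z : Type0) => fun (n : z) => fun (s : z) => fun (j : Eq z n s) => refl z s
type:
  forall (z : Type0), forall (n : z), forall (s : z), Eq z n s -> Eq z s s


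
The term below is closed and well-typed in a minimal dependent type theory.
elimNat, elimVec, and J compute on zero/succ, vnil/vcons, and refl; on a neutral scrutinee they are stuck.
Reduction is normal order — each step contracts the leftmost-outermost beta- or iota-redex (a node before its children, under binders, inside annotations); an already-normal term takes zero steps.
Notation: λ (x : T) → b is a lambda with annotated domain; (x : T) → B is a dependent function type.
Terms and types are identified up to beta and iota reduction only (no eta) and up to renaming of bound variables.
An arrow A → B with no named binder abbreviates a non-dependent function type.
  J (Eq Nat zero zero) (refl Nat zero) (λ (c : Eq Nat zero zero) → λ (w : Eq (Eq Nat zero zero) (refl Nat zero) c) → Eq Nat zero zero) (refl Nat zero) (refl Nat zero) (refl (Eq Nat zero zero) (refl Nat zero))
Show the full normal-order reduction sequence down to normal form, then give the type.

reduction (normal order):
  J (Eq Nat zero zero) (refl Nat zero) (λ (c : Eq Nat zero zero) → λ (w : Eq (Eq Nat zero zero) (refl Nat zero) c) → Eq Nat zero zero) (refl Nat zero) (refl Nat zero) (refl (Eq Nat zero zero) (refl Nat zero))
  ~> refl Nat zero
type:
  Eq Nat zero zero


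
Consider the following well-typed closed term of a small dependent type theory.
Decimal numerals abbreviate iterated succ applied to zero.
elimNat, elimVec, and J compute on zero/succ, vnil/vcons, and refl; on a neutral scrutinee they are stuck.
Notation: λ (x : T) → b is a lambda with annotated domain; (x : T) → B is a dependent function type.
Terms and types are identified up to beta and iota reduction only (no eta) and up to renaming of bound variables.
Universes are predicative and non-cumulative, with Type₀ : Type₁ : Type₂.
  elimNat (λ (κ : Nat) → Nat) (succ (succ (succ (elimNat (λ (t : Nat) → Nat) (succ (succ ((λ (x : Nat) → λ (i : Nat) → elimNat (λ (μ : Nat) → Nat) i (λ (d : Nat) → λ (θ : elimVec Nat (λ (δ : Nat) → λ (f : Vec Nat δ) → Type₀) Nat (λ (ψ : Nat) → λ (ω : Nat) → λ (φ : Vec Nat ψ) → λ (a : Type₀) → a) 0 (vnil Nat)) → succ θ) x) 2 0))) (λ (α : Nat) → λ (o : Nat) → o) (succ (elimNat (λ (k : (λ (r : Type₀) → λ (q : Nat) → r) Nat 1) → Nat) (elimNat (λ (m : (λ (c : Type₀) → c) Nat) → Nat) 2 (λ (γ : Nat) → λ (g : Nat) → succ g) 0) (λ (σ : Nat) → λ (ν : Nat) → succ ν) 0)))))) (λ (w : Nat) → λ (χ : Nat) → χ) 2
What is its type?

the term's type:
  Nat


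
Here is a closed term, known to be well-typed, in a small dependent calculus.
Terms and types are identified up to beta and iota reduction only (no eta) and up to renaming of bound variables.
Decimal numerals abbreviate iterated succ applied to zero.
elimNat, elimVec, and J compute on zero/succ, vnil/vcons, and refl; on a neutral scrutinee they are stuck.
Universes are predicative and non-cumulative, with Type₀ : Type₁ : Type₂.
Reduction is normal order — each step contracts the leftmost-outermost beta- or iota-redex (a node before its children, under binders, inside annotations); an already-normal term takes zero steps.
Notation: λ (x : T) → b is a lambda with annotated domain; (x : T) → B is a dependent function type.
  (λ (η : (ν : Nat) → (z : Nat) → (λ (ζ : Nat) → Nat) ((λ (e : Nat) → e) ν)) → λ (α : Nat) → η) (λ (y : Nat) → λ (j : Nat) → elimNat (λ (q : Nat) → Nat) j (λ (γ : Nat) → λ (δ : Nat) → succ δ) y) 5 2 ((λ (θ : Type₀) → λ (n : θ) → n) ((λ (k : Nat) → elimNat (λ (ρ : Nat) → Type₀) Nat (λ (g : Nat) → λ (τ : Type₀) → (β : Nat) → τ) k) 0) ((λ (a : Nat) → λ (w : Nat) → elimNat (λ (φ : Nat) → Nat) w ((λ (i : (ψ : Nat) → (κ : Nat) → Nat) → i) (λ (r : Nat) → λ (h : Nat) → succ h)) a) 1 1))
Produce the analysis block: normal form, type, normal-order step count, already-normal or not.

normal form:
  4
inferred type:
  Nat
reduction steps (normal order): 20
term was already normal: no
first contracted redex: a beta-redex


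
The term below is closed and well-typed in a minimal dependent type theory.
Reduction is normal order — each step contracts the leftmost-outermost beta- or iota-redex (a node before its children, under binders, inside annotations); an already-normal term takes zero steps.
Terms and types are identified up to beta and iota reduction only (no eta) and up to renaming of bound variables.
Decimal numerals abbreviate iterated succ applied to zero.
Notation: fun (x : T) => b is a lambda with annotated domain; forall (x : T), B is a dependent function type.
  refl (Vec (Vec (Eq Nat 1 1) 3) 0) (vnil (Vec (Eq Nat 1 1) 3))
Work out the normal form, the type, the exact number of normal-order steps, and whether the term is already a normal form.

normal form:
  refl (Vec (Vec (Eq Nat 1 1) 3) 0) (vnil (Vec (Eq Nat 1 1) 3))
the term's type:
  Eq (Vec (Vec (Eq Nat 1 1) 3) 0) (vnil (Vec (Eq Nat 1 1) 3)) (vnil (Vec (Eq Nat 1 1) 3))
reduction steps (normal order): 0
already normal: yes


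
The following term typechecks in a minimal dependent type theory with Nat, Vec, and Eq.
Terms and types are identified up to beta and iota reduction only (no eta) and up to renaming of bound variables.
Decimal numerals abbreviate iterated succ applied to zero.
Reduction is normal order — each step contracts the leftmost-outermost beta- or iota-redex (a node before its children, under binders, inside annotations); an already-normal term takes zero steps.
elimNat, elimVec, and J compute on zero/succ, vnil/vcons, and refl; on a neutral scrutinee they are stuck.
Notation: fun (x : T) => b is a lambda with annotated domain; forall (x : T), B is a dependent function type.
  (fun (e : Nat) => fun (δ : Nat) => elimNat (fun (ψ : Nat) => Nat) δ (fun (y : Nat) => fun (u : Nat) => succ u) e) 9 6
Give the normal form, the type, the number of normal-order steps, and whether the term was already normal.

resulting normal form:
  15
type:
  Nat
normal-order step count: 30
started in normal form: no
first redex: a beta-redex


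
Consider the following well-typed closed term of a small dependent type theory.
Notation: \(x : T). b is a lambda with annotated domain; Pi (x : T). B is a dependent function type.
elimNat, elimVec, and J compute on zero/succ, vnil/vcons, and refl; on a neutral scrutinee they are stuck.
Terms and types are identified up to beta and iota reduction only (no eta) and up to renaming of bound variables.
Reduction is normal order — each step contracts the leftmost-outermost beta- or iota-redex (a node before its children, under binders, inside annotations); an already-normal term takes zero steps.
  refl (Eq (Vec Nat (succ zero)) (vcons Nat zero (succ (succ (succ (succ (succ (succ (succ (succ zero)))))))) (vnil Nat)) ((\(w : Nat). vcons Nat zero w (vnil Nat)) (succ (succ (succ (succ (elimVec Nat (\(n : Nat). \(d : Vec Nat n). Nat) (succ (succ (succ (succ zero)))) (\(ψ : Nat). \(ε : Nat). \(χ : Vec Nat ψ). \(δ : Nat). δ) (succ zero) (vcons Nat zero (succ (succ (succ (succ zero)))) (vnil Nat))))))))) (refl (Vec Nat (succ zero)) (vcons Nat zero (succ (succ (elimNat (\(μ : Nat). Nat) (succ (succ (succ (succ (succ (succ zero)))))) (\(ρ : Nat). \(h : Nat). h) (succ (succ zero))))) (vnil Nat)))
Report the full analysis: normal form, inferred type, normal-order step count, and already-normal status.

normal form:
  refl (Eq (Vec Nat (succ zero)) (vcons Nat zero (succ (succ (succ (succ (succ (succ (succ (succ zero)))))))) (vnil Nat)) (vcons Nat zero (succ (succ (succ (succ (succ (succ (succ (succ zero)))))))) (vnil Nat))) (refl (Vec Nat (succ zero)) (vcons Nat zero (succ (succ (succ (succ (succ (succ (succ (succ zero)))))))) (vnil Nat)))
inferred type:
  Eq (Eq (Vec Nat (succ zero)) (vcons Nat zero (succ (succ (succ (succ (succ (succ (succ (succ zero)))))))) (vnil Nat)) (vcons Nat zero (succ (succ (succ (succ (succ (succ (succ (succ zero)))))))) (vnil Nat))) (refl (Vec Nat (succ zero)) (vcons Nat zero (succ (succ (succ (succ (succ (succ (succ (succ zero)))))))) (vnil Nat))) (refl (Vec Nat (succ zero)) (vcons Nat zero (succ (succ (succ (succ (succ (succ (succ (succ zero)))))))) (vnil Nat)))
normal-order step count: 14
started in normal form: no
first redex: a beta-redex


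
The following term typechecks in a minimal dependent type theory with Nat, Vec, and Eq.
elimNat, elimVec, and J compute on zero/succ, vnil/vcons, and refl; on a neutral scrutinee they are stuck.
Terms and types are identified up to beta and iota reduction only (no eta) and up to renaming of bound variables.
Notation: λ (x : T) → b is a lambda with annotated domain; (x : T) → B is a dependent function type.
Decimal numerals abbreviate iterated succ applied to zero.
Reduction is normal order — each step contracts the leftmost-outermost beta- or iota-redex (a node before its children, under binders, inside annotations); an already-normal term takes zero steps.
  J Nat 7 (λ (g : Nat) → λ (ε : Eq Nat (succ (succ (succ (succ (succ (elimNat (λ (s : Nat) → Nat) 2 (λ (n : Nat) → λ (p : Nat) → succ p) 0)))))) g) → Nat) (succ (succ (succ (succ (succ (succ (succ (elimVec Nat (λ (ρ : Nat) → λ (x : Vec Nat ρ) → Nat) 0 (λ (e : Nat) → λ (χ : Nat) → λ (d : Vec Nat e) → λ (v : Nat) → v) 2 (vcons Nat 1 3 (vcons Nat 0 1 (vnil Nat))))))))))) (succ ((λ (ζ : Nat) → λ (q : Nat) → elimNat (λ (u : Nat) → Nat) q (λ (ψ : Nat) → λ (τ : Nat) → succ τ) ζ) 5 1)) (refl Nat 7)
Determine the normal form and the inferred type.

resulting normal form:
  7
type:
  Nat


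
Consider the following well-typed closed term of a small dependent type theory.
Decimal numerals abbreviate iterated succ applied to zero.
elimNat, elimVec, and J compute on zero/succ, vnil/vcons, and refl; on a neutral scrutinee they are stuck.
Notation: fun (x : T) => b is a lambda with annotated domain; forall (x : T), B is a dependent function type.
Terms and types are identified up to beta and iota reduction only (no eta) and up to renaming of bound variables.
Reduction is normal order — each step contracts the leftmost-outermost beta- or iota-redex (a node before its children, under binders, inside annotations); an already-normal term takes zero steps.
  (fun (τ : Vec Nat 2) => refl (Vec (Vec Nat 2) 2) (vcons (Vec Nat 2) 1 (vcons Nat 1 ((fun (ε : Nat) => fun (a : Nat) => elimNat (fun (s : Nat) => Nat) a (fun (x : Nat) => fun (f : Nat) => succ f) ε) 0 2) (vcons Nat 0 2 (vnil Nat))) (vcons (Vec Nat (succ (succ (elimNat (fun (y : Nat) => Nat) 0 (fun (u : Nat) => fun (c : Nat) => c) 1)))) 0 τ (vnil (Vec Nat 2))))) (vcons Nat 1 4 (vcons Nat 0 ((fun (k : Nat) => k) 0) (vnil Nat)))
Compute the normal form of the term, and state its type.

reduced normal form:
  refl (Vec (Vec Nat 2) 2) (vcons (Vec Nat 2) 1 (vcons Nat 1 2 (vcons Nat 0 2 (vnil Nat))) (vcons (Vec Nat 2) 0 (vcons Nat 1 4 (vcons Nat 0 0 (vnil Nat))) (vnil (Vec Nat 2))))
the term's type:
  Eq (Vec (Vec Nat 2) 2) (vcons (Vec Nat 2) 1 (vcons Nat 1 2 (vcons Nat 0 2 (vnil Nat))) (vcons (Vec Nat 2) 0 (vcons Nat 1 4 (vcons Nat 0 0 (vnil Nat))) (vnil (Vec Nat 2)))) (vcons (Vec Nat 2) 1 (vcons Nat 1 2 (vcons Nat 0 2 (vnil Nat))) (vcons (Vec Nat 2) 0 (vcons Nat 1 4 (vcons Nat 0 0 (vnil Nat))) (vnil (Vec Nat 2))))


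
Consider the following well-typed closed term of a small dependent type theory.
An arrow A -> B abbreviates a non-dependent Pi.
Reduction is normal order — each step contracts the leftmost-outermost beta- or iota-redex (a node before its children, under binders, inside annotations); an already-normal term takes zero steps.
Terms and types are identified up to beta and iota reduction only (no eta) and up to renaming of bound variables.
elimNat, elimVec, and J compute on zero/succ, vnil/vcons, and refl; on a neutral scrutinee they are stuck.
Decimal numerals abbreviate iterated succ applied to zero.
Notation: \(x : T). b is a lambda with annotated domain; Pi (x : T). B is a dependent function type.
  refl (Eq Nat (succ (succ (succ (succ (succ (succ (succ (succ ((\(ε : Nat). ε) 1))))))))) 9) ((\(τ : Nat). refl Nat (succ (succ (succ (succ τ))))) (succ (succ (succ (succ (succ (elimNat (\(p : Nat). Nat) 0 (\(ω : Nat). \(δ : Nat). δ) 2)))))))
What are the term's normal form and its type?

reduced normal form:
  refl (Eq Nat 9 9) (refl Nat 9)
type:
  Eq (Eq Nat 9 9) (refl Nat 9) (refl Nat 9)
observation: contracting a beta-redex first, the term normalizes in 9 steps.


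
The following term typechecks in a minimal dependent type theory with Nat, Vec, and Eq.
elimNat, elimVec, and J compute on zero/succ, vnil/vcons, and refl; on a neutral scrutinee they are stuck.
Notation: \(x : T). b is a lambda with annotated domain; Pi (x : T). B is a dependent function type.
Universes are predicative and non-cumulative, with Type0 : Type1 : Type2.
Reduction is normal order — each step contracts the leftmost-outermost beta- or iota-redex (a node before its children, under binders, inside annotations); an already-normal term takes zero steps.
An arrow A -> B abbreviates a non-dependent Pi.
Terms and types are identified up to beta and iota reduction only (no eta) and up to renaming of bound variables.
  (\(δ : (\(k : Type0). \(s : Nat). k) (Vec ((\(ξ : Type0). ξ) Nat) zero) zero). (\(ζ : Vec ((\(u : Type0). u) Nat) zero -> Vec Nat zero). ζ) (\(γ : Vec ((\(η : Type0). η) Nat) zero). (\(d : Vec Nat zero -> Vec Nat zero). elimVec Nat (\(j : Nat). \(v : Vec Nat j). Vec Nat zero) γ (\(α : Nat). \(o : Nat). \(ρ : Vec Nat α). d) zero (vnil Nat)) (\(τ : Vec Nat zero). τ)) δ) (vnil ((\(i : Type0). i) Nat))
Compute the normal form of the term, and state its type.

resulting normal form:
  vnil Nat
the term's type:
  Vec Nat zero
observation: reduction starts at a beta-redex, and 6 normal-order steps reach the normal form.


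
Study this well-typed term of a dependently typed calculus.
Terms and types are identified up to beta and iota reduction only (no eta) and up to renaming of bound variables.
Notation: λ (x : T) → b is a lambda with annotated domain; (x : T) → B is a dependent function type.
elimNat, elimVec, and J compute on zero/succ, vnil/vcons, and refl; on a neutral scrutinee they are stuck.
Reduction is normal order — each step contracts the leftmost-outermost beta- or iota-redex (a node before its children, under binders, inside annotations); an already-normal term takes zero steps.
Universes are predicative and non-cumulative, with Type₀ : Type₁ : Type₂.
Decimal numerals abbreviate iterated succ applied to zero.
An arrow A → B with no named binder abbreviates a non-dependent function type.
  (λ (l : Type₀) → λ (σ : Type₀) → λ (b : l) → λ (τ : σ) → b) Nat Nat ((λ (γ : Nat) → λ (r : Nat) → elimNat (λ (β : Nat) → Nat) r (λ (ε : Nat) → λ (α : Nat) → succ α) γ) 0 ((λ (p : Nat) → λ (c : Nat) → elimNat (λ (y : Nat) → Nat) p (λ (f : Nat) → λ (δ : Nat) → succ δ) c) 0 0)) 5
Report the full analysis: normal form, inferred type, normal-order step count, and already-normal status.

reduced normal form:
  0
inferred type:
  Nat
normal-order step count: 10
started in normal form: no
first redex: a beta-redex


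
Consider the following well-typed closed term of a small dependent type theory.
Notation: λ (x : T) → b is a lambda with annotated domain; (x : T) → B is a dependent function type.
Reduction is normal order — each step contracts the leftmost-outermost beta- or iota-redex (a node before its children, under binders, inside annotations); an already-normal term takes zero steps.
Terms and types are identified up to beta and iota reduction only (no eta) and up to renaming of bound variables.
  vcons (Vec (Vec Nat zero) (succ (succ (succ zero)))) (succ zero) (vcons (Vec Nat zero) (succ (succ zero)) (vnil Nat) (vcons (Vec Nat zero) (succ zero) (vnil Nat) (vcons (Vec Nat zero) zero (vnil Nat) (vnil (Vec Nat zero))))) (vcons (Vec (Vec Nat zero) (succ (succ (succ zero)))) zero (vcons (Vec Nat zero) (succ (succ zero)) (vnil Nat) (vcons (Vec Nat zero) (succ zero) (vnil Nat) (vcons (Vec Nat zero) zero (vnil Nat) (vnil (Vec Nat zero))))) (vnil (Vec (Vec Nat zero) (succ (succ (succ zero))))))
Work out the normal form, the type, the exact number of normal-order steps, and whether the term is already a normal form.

reduced normal form:
  vcons (Vec (Vec Nat zero) (succ (succ (succ zero)))) (succ zero) (vcons (Vec Nat zero) (succ (succ zero)) (vnil Nat) (vcons (Vec Nat zero) (succ zero) (vnil Nat) (vcons (Vec Nat zero) zero (vnil Nat) (vnil (Vec Nat zero))))) (vcons (Vec (Vec Nat zero) (succ (succ (succ zero)))) zero (vcons (Vec Nat zero) (succ (succ zero)) (vnil Nat) (vcons (Vec Nat zero) (succ zero) (vnil Nat) (vcons (Vec Nat zero) zero (vnil Nat) (vnil (Vec Nat zero))))) (vnil (Vec (Vec Nat zero) (succ (succ (succ zero))))))
the term's type:
  Vec (Vec (Vec Nat zero) (succ (succ (succ zero)))) (succ (succ zero))
reduction steps (normal order): 0
term was already normal: yes


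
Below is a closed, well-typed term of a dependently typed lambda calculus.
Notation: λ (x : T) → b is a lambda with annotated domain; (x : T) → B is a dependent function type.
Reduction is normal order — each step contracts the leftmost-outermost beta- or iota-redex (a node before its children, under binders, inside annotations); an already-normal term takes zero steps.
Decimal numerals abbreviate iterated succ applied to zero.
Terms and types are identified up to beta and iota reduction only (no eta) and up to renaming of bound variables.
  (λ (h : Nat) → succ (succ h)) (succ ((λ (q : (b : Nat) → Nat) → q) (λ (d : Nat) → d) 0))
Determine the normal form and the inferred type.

reduced normal form:
  3
inferred type:
  Nat
observation: contracting a beta-redex first, the term normalizes in 3 steps.


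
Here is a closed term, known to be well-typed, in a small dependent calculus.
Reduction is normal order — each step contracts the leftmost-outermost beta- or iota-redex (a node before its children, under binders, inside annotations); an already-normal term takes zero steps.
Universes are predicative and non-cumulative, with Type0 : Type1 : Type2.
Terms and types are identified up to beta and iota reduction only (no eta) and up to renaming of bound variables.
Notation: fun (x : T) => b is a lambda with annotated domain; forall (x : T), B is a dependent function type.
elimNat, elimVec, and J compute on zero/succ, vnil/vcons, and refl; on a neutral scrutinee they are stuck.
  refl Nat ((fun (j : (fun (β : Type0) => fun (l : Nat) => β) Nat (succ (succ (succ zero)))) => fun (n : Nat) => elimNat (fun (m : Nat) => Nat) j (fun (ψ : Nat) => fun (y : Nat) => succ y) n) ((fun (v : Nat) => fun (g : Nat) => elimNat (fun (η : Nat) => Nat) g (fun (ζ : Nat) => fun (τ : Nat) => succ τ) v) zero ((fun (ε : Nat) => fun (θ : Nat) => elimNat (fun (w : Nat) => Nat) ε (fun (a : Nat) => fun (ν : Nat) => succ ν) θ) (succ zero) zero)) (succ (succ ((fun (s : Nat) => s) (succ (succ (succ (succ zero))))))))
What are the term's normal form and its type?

resulting normal form:
  refl Nat (succ (succ (succ (succ (succ (succ (succ zero)))))))
the term's type:
  Eq Nat (succ (succ (succ (succ (succ (succ (succ zero))))))) (succ (succ (succ (succ (succ (succ (succ zero)))))))
observation: normalization takes exactly 28 steps under the normal-order strategy.


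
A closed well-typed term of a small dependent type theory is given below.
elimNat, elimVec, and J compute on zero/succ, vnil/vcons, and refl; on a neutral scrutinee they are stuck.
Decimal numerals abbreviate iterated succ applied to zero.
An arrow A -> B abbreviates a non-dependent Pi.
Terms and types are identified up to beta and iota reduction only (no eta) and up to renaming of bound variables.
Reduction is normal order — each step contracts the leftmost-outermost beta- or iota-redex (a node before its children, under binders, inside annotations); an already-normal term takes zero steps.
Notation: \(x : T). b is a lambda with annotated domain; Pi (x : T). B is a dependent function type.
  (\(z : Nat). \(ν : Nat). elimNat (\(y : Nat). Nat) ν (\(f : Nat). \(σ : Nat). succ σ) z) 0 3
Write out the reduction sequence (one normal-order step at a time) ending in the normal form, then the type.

normal-order reduction:
  (\(z : Nat). \(ν : Nat). elimNat (\(y : Nat). Nat) ν (\(f : Nat). \(σ : Nat). succ σ) z) 0 3
  ~> (\(z : Nat). elimNat (\(ν : Nat). Nat) z (\(y : Nat). \(f : Nat). succ f) 0) 3
  ~> elimNat (\(z : Nat). Nat) 3 (\(ν : Nat). \(y : Nat). succ y) 0
  ~> 3
the term's type:
  Nat


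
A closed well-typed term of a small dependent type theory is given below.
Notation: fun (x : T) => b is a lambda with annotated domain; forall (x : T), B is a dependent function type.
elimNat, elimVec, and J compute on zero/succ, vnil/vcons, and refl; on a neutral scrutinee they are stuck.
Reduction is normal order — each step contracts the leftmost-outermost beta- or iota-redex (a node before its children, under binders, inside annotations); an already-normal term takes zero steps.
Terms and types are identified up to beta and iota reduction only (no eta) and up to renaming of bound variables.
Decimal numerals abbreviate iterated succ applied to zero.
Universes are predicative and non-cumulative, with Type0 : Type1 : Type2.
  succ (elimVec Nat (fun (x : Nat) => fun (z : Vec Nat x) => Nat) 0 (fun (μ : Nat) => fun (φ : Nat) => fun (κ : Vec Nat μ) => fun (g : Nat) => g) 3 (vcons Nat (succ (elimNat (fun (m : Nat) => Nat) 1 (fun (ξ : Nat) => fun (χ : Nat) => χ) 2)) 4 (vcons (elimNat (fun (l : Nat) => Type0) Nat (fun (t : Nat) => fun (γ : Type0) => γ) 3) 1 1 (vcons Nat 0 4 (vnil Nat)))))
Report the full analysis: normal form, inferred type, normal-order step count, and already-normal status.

resulting normal form:
  1
inferred type:
  Nat
reduction steps (normal order): 16
term was already normal: no
first contracted redex: an elimVec iota-redex


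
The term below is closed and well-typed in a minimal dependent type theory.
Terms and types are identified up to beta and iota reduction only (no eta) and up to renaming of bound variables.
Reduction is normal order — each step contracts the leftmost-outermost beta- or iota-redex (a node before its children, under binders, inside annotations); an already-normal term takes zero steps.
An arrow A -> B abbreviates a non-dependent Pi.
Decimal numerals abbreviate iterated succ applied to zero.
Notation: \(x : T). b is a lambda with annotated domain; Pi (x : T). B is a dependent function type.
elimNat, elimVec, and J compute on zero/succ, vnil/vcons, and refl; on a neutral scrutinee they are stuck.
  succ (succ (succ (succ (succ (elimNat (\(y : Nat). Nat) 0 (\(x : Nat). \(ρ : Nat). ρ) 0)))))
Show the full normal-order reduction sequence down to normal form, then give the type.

reduction (normal order):
  succ (succ (succ (succ (succ (elimNat (\(y : Nat). Nat) 0 (\(x : Nat). \(ρ : Nat). ρ) 0)))))
  ~> 5
inferred type:
  Nat


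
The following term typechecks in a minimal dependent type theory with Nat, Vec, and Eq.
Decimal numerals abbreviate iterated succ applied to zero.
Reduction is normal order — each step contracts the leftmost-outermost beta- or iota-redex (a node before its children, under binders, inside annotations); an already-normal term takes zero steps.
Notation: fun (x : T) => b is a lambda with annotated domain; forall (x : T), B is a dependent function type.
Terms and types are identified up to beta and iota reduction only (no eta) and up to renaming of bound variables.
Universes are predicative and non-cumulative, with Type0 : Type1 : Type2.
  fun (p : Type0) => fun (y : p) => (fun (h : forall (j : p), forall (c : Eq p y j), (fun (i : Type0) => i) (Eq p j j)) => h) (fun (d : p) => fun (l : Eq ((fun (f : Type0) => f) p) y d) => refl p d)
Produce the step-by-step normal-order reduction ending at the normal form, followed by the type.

reduction (normal order):
  fun (p : Type0) => fun (y : p) => (fun (h : forall (j : p), forall (c : Eq p y j), (fun (i : Type0) => i) (Eq p j j)) => h) (fun (d : p) => fun (l : Eq ((fun (f : Type0) => f) p) y d) => refl p d)
  ~> fun (p : Type0) => fun (y : p) => fun (h : p) => fun (j : Eq ((fun (c : Type0) => c) p) y h) => refl p h
  ~> fun (p : Type0) => fun (y : p) => fun (h : p) => fun (j : Eq p y h) => refl p h
type:
  forall (p : Type0), forall (y : p), forall (h : p), forall (j : Eq p y h), Eq p h h
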